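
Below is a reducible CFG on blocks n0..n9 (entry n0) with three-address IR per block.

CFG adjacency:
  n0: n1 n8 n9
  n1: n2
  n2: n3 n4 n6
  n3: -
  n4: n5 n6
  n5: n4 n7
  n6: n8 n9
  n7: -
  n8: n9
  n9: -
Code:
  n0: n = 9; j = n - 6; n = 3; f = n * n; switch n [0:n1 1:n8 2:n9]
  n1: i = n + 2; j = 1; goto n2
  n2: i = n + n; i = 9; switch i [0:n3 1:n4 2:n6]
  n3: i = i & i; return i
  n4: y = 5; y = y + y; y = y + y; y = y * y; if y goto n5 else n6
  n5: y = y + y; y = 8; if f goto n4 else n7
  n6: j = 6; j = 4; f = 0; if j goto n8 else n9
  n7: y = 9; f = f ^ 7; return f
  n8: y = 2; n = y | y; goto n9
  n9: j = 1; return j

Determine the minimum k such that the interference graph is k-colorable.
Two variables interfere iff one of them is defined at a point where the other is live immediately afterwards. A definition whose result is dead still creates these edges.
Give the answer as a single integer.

Block summaries:
  n0: def={f,j,n} ue=∅
  n1: def={i,j} ue={n}
  n2: def={i} ue={n}
  n3: def={i} ue={i}
  n4: def={y} ue=∅
  n5: def={y} ue={f,y}
  n6: def={f,j} ue=∅
  n7: def={f,y} ue={f}
  n8: def={n,y} ue=∅
  n9: def={j} ue=∅

Liveness:
  live n0: ∅→{f,n}
  live n1: {f,n}→{f,n}
  live n2: {f,n}→{f,i}
  live n3: {i}→∅
  live n4: {f}→{f,y}
  live n5: {f,y}→{f}
  live n6: ∅→∅
  live n7: {f}→∅
  live n8: ∅→∅
  live n9: ∅→∅

Interference:
  f: {i,j,n,y}
  i: {f,n}
  j: {f,n}
  n: {f,i,j}
  y: {f}

Registers:
  {f,i,n} pairwise interfere (3-clique) ⇒ χ ≥ 3
  assign f→c0 i→c2 j→c2 n→c1 y→c1 — no edge inside a register ⇒ χ ≤ 3
  χ = 3

Answer: 3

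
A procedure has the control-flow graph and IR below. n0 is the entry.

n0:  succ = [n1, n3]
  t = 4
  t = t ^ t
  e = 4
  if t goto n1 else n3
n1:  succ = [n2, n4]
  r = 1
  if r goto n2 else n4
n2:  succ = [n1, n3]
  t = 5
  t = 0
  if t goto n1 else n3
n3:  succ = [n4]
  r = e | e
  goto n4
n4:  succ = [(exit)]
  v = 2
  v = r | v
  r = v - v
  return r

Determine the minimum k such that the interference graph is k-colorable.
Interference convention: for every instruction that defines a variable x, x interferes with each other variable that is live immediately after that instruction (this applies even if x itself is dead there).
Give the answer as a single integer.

Answer: 2

Derivation:
Per-block:
  n0: def={e,t} ue=∅
  n1: def={r} ue=∅
  n2: def={t} ue=∅
  n3: def={r} ue={e}
  n4: def={r,v} ue={r}

Backward fixpoint:
  live n0: ∅→{e}
  live n1: {e}→{e,r}
  live n2: {e}→{e}
  live n3: {e}→{r}
  live n4: {r}→∅

Conflict graph:
  e↔{r,t}
  r↔{e,v}
  t↔{e}
  v↔{r}

Colouring:
  {e,r} pairwise interfere (2-clique) ⇒ χ ≥ 2
  2-colouring: c0={e,v}  c1={r,t}
  χ = 2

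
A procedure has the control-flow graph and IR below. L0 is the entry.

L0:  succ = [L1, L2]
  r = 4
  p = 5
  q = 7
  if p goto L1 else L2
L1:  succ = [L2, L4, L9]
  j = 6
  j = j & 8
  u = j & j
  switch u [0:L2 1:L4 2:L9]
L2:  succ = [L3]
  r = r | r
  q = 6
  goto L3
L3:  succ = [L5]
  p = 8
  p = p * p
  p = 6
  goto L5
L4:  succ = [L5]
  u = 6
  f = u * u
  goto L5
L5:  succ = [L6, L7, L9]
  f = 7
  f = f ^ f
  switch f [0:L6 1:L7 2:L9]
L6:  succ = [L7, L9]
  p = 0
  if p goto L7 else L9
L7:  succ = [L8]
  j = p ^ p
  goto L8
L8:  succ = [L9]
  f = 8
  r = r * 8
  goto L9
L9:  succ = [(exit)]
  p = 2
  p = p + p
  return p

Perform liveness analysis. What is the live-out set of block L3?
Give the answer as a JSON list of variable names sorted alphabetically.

def/use:
  L0: def={p,q,r} ue=∅
  L1: def={j,u} ue=∅
  L2: def={q,r} ue={r}
  L3: def={p} ue=∅
  L4: def={f,u} ue=∅
  L5: def={f} ue=∅
  L6: def={p} ue=∅
  L7: def={j} ue={p}
  L8: def={f,r} ue={r}
  L9: def={p} ue=∅

Liveness:
  L0 li=∅ lo={p,r}
  L1 li={p,r} lo={p,r}
  L2 li={r} lo={r}
  L3 li={r} lo={p,r}
  L4 li={p,r} lo={p,r}
  L5 li={p,r} lo={p,r}
  L6 li={r} lo={p,r}
  L7 li={p,r} lo={r}
  L8 li={r} lo=∅
  L9 li=∅ lo=∅

live-out(L3) = ["p", "r"]

Answer: ["p", "r"]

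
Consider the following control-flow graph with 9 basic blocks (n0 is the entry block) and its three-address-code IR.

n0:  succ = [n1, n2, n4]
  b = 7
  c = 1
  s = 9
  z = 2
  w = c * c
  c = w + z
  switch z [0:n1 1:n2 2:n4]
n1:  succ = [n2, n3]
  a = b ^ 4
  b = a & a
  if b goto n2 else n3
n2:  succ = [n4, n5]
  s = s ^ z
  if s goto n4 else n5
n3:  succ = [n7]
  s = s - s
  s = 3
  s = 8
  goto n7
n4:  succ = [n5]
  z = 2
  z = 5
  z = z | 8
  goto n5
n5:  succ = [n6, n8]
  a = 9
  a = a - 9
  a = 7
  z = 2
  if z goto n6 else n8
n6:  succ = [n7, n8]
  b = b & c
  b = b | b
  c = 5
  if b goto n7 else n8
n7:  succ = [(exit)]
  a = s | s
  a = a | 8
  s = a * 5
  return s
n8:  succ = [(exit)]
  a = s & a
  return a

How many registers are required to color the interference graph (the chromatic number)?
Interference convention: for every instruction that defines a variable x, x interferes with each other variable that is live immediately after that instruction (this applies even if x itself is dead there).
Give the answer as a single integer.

Per-block:
  n0 def {b,c,s,w,z} use ∅
  n1 def {a,b} use {b}
  n2 def {s} use {s,z}
  n3 def {s} use {s}
  n4 def {z} use ∅
  n5 def {a,z} use ∅
  n6 def {b,c} use {b,c}
  n7 def {a,s} use {s}
  n8 def {a} use {a,s}

Liveness:
  n0: in=∅ out={b,c,s,z}
  n1: in={b,c,s,z} out={b,c,s,z}
  n2: in={b,c,s,z} out={b,c,s}
  n3: in={s} out={s}
  n4: in={b,c,s} out={b,c,s}
  n5: in={b,c,s} out={a,b,c,s}
  n6: in={a,b,c,s} out={a,s}
  n7: in={s} out=∅
  n8: in={a,s} out=∅

Conflict graph:
  a — {b,c,s,z}
  b — {a,c,s,w,z}
  c — {a,b,s,z}
  s — {a,b,c,w,z}
  w — {b,s,z}
  z — {a,b,c,s,w}

Chromatic number:
  lower bound: {a,b,c,s,z} mutually conflict ⇒ χ ≥ 5
  5-colouring: c0={b}  c1={s}  c2={z}  c3={a,w}  c4={c}
  χ = 5

Answer: 5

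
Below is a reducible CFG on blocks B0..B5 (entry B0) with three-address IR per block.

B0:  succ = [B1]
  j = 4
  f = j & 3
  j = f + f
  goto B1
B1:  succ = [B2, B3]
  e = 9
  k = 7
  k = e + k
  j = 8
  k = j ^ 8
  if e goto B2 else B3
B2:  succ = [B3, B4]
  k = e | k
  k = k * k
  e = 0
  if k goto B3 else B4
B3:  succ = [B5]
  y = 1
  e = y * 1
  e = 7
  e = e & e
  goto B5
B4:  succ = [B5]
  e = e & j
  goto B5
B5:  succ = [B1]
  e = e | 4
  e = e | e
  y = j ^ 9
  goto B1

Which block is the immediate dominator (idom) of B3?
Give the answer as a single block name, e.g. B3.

idom tree: B1←B0 B2←B1 B3←B1 B4←B2 B5←B1
Dom at joins:
  B1: preds {B0,B5}: {B0} ∩ {B0,B1,B5} = {B0}; idom=B0
  B3: preds {B1,B2}: {B0,B1} ∩ {B0,B1,B2} = {B0,B1}; idom=B1
  B5: preds {B3,B4}: {B0,B1,B3} ∩ {B0,B1,B2,B4} = {B0,B1}; idom=B1

idom(B3) = B1

Answer: B1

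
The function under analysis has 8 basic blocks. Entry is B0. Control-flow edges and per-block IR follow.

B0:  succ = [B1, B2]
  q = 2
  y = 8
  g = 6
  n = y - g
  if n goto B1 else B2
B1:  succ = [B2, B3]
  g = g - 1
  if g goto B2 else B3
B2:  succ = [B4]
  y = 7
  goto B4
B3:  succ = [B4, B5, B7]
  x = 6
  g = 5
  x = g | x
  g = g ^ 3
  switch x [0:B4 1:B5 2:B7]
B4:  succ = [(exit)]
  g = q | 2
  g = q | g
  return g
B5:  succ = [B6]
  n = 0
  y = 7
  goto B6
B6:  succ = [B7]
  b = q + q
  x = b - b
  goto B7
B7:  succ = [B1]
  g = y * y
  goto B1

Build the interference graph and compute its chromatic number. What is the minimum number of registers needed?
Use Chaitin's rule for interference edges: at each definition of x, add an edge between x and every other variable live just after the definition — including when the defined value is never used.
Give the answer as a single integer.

def/use:
  B0: def={g,n,q,y} ue=∅
  B1: def={g} ue={g}
  B2: def={y} ue=∅
  B3: def={g,x} ue=∅
  B4: def={g} ue={q}
  B5: def={n,y} ue=∅
  B6: def={b,x} ue={q}
  B7: def={g} ue={y}

Backward fixpoint:
  B0: in=∅ out={g,q,y}
  B1: in={g,q,y} out={q,y}
  B2: in={q} out={q}
  B3: in={q,y} out={q,y}
  B4: in={q} out=∅
  B5: in={q} out={q,y}
  B6: in={q,y} out={q,y}
  B7: in={q,y} out={g,q,y}

Conflict graph:
  b — {q,y}
  g — {n,q,x,y}
  n — {g,q,y}
  q — {b,g,n,x,y}
  x — {g,q,y}
  y — {b,g,n,q,x}

Chromatic number:
  {g,n,q,y} pairwise interfere (4-clique) ⇒ χ ≥ 4
  4-colouring: c0={q}  c1={y}  c2={b,g}  c3={n,x}
  χ = 4

Answer: 4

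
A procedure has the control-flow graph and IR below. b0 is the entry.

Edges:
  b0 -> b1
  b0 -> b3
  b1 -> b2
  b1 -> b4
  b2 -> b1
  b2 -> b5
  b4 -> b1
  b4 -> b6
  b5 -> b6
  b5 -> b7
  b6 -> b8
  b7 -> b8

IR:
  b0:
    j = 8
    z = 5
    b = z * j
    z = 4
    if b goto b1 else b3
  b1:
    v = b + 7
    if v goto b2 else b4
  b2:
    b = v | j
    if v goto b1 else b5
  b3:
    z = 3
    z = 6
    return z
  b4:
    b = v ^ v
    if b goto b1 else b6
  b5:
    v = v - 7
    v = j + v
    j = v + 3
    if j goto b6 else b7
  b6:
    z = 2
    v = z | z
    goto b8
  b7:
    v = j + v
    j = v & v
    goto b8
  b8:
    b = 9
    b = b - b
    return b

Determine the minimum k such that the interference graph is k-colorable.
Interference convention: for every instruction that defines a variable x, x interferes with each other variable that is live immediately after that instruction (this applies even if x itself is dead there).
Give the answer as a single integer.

Block summaries:
  b0 def {b,j,z} use ∅
  b1 def {v} use {b}
  b2 def {b} use {j,v}
  b3 def {z} use ∅
  b4 def {b} use {v}
  b5 def {j,v} use {j,v}
  b6 def {v,z} use ∅
  b7 def {j,v} use {j,v}
  b8 def {b} use ∅

Backward fixpoint:
  live b0: ∅→{b,j}
  live b1: {b,j}→{j,v}
  live b2: {j,v}→{b,j,v}
  live b3: ∅→∅
  live b4: {j,v}→{b,j}
  live b5: {j,v}→{j,v}
  live b6: ∅→∅
  live b7: {j,v}→∅
  live b8: ∅→∅

Conflict graph:
  b: {j,v,z}
  j: {b,v,z}
  v: {b,j}
  z: {b,j}

Registers:
  lower bound: {b,j,v} mutually conflict ⇒ χ ≥ 3
  assign b→c0 j→c1 v→c2 z→c2 — no edge inside a register ⇒ χ ≤ 3
  χ = 3

Answer: 3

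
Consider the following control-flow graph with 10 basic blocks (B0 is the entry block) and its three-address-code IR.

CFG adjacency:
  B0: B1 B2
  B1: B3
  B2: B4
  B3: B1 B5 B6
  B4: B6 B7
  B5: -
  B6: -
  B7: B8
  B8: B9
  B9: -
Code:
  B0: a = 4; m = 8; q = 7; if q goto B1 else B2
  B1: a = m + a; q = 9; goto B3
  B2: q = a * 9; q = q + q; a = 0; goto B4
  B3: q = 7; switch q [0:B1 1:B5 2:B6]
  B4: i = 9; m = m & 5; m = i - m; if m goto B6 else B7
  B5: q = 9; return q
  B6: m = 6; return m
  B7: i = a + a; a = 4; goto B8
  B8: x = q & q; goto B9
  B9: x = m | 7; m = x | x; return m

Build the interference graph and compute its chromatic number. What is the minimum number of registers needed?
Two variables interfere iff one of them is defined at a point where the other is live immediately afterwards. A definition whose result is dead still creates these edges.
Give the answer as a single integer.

Answer: 4

Analysis:
def/use:
  B0: def={a,m,q} ue=∅
  B1: def={a,q} ue={a,m}
  B2: def={a,q} ue={a}
  B3: def={q} ue=∅
  B4: def={i,m} ue={m}
  B5: def={q} ue=∅
  B6: def={m} ue=∅
  B7: def={a,i} ue={a}
  B8: def={x} ue={q}
  B9: def={m,x} ue={m}

Backward fixpoint:
  B0: in=∅ out={a,m}
  B1: in={a,m} out={a,m}
  B2: in={a,m} out={a,m,q}
  B3: in={a,m} out={a,m}
  B4: in={a,m,q} out={a,m,q}
  B5: in=∅ out=∅
  B6: in=∅ out=∅
  B7: in={a,m,q} out={m,q}
  B8: in={m,q} out={m}
  B9: in={m} out=∅

Interfere edges:
  a — {i,m,q}
  i — {a,m,q}
  m — {a,i,q,x}
  q — {a,i,m}
  x — {m}

Chromatic number:
  clique {a,i,m,q} ⇒ need ≥ 4
  assign a→c1 i→c2 m→c0 q→c3 x→c1 — no edge inside a register ⇒ χ ≤ 4
  χ = 4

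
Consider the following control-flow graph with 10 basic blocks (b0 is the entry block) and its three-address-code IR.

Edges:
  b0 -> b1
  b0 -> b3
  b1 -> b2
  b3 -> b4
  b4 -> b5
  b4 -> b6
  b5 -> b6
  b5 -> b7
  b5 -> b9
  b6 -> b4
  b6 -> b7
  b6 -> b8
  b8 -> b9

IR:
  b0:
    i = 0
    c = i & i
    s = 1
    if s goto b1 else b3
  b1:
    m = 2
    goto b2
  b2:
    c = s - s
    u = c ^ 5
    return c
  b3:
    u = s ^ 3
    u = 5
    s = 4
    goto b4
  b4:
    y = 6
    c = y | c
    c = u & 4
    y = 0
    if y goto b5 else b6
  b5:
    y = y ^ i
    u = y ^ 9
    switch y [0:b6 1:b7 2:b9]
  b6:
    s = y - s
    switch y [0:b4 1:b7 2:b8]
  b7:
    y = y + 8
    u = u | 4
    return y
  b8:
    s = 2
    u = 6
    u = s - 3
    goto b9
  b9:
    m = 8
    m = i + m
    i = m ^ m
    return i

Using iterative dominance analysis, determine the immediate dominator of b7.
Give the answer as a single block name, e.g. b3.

idom tree: b1←b0 b2←b1 b3←b0 b4←b3 b5←b4 b6←b4 b7←b4 b8←b6 b9←b4
Join-block Dom:
  b4: preds {b3,b6}: {b0,b3} ∩ {b0,b3,b4,b6} = {b0,b3}; idom=b3
  b6: preds {b4,b5}: {b0,b3,b4} ∩ {b0,b3,b4,b5} = {b0,b3,b4}; idom=b4
  b7: preds {b5,b6}: {b0,b3,b4,b5} ∩ {b0,b3,b4,b6} = {b0,b3,b4}; idom=b4
  b9: preds {b5,b8}: {b0,b3,b4,b5} ∩ {b0,b3,b4,b6,b8} = {b0,b3,b4}; idom=b4

idom(b7) = b4

Answer: b4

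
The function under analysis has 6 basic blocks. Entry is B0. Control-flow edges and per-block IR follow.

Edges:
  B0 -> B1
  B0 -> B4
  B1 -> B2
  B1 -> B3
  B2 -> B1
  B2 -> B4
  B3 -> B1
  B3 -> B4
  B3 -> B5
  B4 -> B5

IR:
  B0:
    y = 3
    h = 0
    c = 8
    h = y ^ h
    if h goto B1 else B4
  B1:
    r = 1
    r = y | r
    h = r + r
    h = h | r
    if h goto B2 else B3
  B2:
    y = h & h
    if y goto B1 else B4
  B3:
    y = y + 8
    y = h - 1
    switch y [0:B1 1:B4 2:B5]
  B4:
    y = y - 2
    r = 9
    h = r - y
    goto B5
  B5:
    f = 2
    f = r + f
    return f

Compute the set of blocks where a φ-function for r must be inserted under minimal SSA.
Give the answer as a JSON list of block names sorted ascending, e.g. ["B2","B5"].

idom tree: B1←B0 B2←B1 B3←B1 B4←B0 B5←B0
Join-block Dom:
  B1: preds {B0,B2,B3}: {B0} ∩ {B0,B1,B2} ∩ {B0,B1,B3} = {B0}; idom=B0
  B4: preds {B0,B2,B3}: {B0} ∩ {B0,B1,B2} ∩ {B0,B1,B3} = {B0}; idom=B0
  B5: preds {B3,B4}: {B0,B1,B3} ∩ {B0,B4} = {B0}; idom=B0

Frontier:
  join B1 pred B0: · stop@B0
  join B1 pred B2: B2→B1 stop@B0
  join B1 pred B3: B3→B1 stop@B0
  join B4 pred B0: · stop@B0
  join B4 pred B2: B2→B1 stop@B0
  join B4 pred B3: B3→B1 stop@B0
  join B5 pred B3: B3→B1 stop@B0
  join B5 pred B4: B4 stop@B0
  B0: DF=∅
  B1: DF={B1,B4,B5}
  B2: DF={B1,B4}
  B3: DF={B1,B4,B5}
  B4: DF={B5}
  B5: DF=∅

φ for r: defs {B1,B4}
  DF⁺ = {B1,B4,B5}

Answer: ["B1", "B4", "B5"]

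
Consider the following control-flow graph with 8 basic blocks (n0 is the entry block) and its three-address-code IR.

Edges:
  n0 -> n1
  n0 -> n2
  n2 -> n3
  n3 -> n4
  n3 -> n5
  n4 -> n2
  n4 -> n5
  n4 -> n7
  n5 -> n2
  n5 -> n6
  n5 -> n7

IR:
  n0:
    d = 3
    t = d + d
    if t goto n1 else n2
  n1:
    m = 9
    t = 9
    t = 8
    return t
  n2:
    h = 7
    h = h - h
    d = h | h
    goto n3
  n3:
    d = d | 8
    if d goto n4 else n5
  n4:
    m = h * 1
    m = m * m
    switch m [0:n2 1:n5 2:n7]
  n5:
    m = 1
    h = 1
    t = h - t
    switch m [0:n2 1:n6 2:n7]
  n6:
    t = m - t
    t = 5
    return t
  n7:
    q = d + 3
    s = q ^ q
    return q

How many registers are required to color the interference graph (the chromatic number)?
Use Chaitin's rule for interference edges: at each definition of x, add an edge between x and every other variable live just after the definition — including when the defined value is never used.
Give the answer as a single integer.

Answer: 4

Analysis:
Block summaries:
  n0: def={d,t} ue=∅
  n1: def={m,t} ue=∅
  n2: def={d,h} ue=∅
  n3: def={d} ue={d}
  n4: def={m} ue={h}
  n5: def={h,m,t} ue={t}
  n6: def={t} ue={m,t}
  n7: def={q,s} ue={d}

Backward fixpoint:
  live n0: ∅→{t}
  live n1: ∅→∅
  live n2: {t}→{d,h,t}
  live n3: {d,h,t}→{d,h,t}
  live n4: {d,h,t}→{d,t}
  live n5: {d,t}→{d,m,t}
  live n6: {m,t}→∅
  live n7: {d}→∅

Interference:
  d↔{h,m,t}
  h↔{d,m,t}
  m↔{d,h,t}
  q↔{s}
  s↔{q}
  t↔{d,h,m}

Colouring:
  lower bound: {d,h,m,t} mutually conflict ⇒ χ ≥ 4
  assign d→r0 h→r1 m→r2 q→r0 s→r1 t→r3 — no edge inside a register ⇒ χ ≤ 4
  χ = 4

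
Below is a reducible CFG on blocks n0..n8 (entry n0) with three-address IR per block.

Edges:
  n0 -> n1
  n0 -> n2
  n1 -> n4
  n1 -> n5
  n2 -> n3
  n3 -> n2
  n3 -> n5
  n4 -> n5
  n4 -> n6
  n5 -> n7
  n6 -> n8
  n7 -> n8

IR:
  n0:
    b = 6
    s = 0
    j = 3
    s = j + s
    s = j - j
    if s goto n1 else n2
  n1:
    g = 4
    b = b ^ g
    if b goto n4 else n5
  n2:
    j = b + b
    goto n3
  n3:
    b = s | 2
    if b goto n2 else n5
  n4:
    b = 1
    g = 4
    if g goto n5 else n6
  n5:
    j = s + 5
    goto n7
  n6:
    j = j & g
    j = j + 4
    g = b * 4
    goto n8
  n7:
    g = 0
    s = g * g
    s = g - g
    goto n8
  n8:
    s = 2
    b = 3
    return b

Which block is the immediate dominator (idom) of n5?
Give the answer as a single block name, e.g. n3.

Answer: n0

Derivation:
idom tree: n1←n0 n2←n0 n3←n2 n4←n1 n5←n0 n6←n4 n7←n5 n8←n0
Dom∩ at merges:
  n2: preds {n0,n3}: {n0} ∩ {n0,n2,n3} = {n0}; idom=n0
  n5: preds {n1,n3,n4}: {n0,n1} ∩ {n0,n2,n3} ∩ {n0,n1,n4} = {n0}; idom=n0
  n8: preds {n6,n7}: {n0,n1,n4,n6} ∩ {n0,n5,n7} = {n0}; idom=n0

idom(n5) = n0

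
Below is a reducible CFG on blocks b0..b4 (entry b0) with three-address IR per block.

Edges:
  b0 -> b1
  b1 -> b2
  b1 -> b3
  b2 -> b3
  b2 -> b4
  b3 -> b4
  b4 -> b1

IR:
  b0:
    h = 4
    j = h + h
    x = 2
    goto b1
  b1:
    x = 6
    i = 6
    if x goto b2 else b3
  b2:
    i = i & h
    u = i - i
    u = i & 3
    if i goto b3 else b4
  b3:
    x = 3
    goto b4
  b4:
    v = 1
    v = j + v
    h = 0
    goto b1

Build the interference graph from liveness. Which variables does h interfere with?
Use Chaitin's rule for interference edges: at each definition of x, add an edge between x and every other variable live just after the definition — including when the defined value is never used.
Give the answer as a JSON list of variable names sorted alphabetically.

Answer: ["i", "j", "x"]

Derivation:
Block summaries:
  b0 def {h,j,x} use ∅
  b1 def {i,x} use ∅
  b2 def {i,u} use {h,i}
  b3 def {x} use ∅
  b4 def {h,v} use {j}

Live sets:
  live b0: ∅→{h,j}
  live b1: {h,j}→{h,i,j}
  live b2: {h,i,j}→{j}
  live b3: {j}→{j}
  live b4: {j}→{h,j}

Interfere edges:
  h: {i,j,x}
  i: {h,j,u,x}
  j: {h,i,u,v,x}
  u: {i,j}
  v: {j}
  x: {h,i,j}

N(h) = ["i", "j", "x"]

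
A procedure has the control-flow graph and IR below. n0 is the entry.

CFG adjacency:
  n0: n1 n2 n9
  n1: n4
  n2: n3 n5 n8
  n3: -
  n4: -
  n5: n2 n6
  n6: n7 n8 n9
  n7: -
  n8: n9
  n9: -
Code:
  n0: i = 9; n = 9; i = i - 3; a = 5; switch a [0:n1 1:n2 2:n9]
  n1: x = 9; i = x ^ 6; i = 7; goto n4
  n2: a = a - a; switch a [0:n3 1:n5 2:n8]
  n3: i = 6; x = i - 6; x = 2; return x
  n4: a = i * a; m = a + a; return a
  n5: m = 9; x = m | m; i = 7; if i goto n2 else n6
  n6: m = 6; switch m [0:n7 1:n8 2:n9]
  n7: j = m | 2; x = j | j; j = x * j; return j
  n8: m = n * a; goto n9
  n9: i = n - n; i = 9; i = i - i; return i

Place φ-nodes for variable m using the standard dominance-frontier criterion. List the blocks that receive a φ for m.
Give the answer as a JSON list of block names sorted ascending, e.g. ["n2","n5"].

Answer: ["n2", "n8", "n9"]

Analysis:
idom tree: n1←n0 n2←n0 n3←n2 n4←n1 n5←n2 n6←n5 n7←n6 n8←n2 n9←n0
Dom at joins:
  n2: preds {n0,n5}: {n0} ∩ {n0,n2,n5} = {n0}; idom=n0
  n8: preds {n2,n6}: {n0,n2} ∩ {n0,n2,n5,n6} = {n0,n2}; idom=n2
  n9: preds {n0,n6,n8}: {n0} ∩ {n0,n2,n5,n6} ∩ {n0,n2,n8} = {n0}; idom=n0

DF derivation:
  n2←n0: walk · to n0
  n2←n5: walk n5→n2 to n0
  n8←n2: walk · to n2
  n8←n6: walk n6→n5 to n2
  n9←n0: walk · to n0
  n9←n6: walk n6→n5→n2 to n0
  n9←n8: walk n8→n2 to n0
  n0: DF=∅
  n1: DF=∅
  n2: DF={n2,n9}
  n3: DF=∅
  n4: DF=∅
  n5: DF={n2,n8,n9}
  n6: DF={n8,n9}
  n7: DF=∅
  n8: DF={n9}
  n9: DF=∅

φ for m: defs {n4,n5,n6,n8}
  DF⁺ = {n2,n8,n9}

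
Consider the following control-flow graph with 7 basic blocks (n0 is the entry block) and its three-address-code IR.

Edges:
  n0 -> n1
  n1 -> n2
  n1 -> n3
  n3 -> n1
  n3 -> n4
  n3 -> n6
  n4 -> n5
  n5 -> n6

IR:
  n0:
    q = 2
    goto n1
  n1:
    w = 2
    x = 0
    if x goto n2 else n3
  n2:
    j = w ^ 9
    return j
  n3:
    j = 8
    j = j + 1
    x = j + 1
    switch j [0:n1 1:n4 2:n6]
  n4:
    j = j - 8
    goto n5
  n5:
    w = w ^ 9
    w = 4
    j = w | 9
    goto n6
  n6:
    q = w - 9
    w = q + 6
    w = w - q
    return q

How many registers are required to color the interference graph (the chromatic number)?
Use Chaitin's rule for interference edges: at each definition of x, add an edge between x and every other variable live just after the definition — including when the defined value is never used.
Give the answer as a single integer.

def/use:
  n0 def {q} use ∅
  n1 def {w,x} use ∅
  n2 def {j} use {w}
  n3 def {j,x} use ∅
  n4 def {j} use {j}
  n5 def {j,w} use {w}
  n6 def {q,w} use {w}

Backward fixpoint:
  live n0: ∅→∅
  live n1: ∅→{w}
  live n2: {w}→∅
  live n3: {w}→{j,w}
  live n4: {j,w}→{w}
  live n5: {w}→{w}
  live n6: {w}→∅

Interfere edges:
  j↔{w,x}
  q↔{w}
  w↔{j,q,x}
  x↔{j,w}

Registers:
  clique {j,w,x} ⇒ need ≥ 3
  3-colouring: R0={w}  R1={j,q}  R2={x}
  χ = 3

Answer: 3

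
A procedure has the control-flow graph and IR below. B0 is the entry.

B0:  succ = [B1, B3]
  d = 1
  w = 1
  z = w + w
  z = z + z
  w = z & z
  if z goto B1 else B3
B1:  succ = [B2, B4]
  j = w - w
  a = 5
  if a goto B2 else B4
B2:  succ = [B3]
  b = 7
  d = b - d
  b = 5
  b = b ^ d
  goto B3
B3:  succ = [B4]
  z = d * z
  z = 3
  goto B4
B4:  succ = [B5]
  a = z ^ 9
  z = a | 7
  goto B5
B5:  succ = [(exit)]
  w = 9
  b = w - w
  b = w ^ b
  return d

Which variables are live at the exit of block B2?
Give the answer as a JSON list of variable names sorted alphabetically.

Answer: ["d", "z"]

Analysis:
def/use:
  B0 def {d,w,z} use ∅
  B1 def {a,j} use {w}
  B2 def {b,d} use {d}
  B3 def {z} use {d,z}
  B4 def {a,z} use {z}
  B5 def {b,w} use {d}

Backward fixpoint:
  B0 li=∅ lo={d,w,z}
  B1 li={d,w,z} lo={d,z}
  B2 li={d,z} lo={d,z}
  B3 li={d,z} lo={d,z}
  B4 li={d,z} lo={d}
  B5 li={d} lo=∅

live-out(B2) = ["d", "z"]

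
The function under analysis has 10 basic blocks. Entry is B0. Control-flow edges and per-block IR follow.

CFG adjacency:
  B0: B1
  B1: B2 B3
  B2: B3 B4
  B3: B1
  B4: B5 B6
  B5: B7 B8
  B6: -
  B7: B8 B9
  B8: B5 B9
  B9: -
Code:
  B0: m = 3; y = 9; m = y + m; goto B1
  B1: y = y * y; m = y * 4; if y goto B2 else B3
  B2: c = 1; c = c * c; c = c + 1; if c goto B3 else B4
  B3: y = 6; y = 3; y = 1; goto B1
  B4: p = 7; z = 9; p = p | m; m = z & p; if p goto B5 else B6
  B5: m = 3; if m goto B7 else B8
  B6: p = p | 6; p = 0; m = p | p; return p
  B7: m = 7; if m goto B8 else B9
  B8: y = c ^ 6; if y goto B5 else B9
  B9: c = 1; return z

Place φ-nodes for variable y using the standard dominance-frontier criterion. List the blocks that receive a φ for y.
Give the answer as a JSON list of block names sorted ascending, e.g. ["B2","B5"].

idom tree: B1←B0 B2←B1 B3←B1 B4←B2 B5←B4 B6←B4 B7←B5 B8←B5 B9←B5
Join-block Dom:
  B1: preds {B0,B3}: {B0} ∩ {B0,B1,B3} = {B0}; idom=B0
  B3: preds {B1,B2}: {B0,B1} ∩ {B0,B1,B2} = {B0,B1}; idom=B1
  B5: preds {B4,B8}: {B0,B1,B2,B4} ∩ {B0,B1,B2,B4,B5,B8} = {B0,B1,B2,B4}; idom=B4
  B8: preds {B5,B7}: {B0,B1,B2,B4,B5} ∩ {B0,B1,B2,B4,B5,B7} = {B0,B1,B2,B4,B5}; idom=B5
  B9: preds {B7,B8}: {B0,B1,B2,B4,B5,B7} ∩ {B0,B1,B2,B4,B5,B8} = {B0,B1,B2,B4,B5}; idom=B5

Frontier:
  B1←B0: walk · to B0
  B1←B3: walk B3→B1 to B0
  B3←B1: walk · to B1
  B3←B2: walk B2 to B1
  B5←B4: walk · to B4
  B5←B8: walk B8→B5 to B4
  B8←B5: walk · to B5
  B8←B7: walk B7 to B5
  B9←B7: walk B7 to B5
  B9←B8: walk B8 to B5
  DF(B0)=∅
  DF(B1)={B1}
  DF(B2)={B3}
  DF(B3)={B1}
  DF(B4)=∅
  DF(B5)={B5}
  DF(B6)=∅
  DF(B7)={B8,B9}
  DF(B8)={B5,B9}
  DF(B9)=∅

φ for y: defs {B0,B1,B3,B8}
  DF⁺ = {B1,B5,B9}

Answer: ["B1", "B5", "B9"]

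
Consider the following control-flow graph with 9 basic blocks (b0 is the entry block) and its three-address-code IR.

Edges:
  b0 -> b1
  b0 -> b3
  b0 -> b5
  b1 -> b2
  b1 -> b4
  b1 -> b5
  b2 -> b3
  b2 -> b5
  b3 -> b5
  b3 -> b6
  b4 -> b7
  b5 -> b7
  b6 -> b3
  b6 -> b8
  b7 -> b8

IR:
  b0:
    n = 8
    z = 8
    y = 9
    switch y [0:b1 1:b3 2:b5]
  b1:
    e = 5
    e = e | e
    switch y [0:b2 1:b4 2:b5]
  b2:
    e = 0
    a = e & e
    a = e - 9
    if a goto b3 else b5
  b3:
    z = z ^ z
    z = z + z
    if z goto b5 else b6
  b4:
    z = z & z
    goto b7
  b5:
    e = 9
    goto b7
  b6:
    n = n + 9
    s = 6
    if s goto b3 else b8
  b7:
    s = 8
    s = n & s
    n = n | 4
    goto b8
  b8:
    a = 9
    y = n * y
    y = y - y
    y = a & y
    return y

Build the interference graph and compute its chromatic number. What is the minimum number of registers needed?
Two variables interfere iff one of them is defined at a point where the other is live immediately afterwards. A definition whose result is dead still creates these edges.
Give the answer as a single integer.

Answer: 5

Analysis:
def/use:
  b0: def={n,y,z} ue=∅
  b1: def={e} ue={y}
  b2: def={a,e} ue=∅
  b3: def={z} ue={z}
  b4: def={z} ue={z}
  b5: def={e} ue=∅
  b6: def={n,s} ue={n}
  b7: def={n,s} ue={n}
  b8: def={a,y} ue={n,y}

Live sets:
  b0 li=∅ lo={n,y,z}
  b1 li={n,y,z} lo={n,y,z}
  b2 li={n,y,z} lo={n,y,z}
  b3 li={n,y,z} lo={n,y,z}
  b4 li={n,y,z} lo={n,y}
  b5 li={n,y} lo={n,y}
  b6 li={n,y,z} lo={n,y,z}
  b7 li={n,y} lo={n,y}
  b8 li={n,y} lo=∅

Conflict graph:
  a — {e,n,y,z}
  e — {a,n,y,z}
  n — {a,e,s,y,z}
  s — {n,y,z}
  y — {a,e,n,s,z}
  z — {a,e,n,s,y}

Registers:
  {a,e,n,y,z} pairwise interfere (5-clique) ⇒ χ ≥ 5
  assign a→R3 e→R4 n→R0 s→R3 y→R1 z→R2 — no edge inside a register ⇒ χ ≤ 5
  χ = 5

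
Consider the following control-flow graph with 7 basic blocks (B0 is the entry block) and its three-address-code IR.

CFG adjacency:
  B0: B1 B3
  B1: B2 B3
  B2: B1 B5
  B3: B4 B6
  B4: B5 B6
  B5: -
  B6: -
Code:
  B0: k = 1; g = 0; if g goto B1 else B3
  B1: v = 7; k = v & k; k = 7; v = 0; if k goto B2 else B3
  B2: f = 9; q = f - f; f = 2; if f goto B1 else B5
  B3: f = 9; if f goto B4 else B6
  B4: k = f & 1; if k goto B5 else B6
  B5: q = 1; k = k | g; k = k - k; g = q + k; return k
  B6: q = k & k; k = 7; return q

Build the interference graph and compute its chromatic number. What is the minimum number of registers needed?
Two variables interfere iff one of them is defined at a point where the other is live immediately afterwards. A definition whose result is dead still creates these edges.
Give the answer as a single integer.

Answer: 3

Derivation:
def/use:
  B0: {g,k} / ∅
  B1: {k,v} / {k}
  B2: {f,q} / ∅
  B3: {f} / ∅
  B4: {k} / {f}
  B5: {g,k,q} / {g,k}
  B6: {k,q} / {k}

Live sets:
  live B0: ∅→{g,k}
  live B1: {g,k}→{g,k}
  live B2: {g,k}→{g,k}
  live B3: {g,k}→{f,g,k}
  live B4: {f,g}→{g,k}
  live B5: {g,k}→∅
  live B6: {k}→∅

Conflict graph:
  f↔{g,k}
  g↔{f,k,q,v}
  k↔{f,g,q,v}
  q↔{g,k}
  v↔{g,k}

Colouring:
  clique {f,g,k} ⇒ need ≥ 3
  3-colouring: c0={g}  c1={k}  c2={f,q,v}
  χ = 3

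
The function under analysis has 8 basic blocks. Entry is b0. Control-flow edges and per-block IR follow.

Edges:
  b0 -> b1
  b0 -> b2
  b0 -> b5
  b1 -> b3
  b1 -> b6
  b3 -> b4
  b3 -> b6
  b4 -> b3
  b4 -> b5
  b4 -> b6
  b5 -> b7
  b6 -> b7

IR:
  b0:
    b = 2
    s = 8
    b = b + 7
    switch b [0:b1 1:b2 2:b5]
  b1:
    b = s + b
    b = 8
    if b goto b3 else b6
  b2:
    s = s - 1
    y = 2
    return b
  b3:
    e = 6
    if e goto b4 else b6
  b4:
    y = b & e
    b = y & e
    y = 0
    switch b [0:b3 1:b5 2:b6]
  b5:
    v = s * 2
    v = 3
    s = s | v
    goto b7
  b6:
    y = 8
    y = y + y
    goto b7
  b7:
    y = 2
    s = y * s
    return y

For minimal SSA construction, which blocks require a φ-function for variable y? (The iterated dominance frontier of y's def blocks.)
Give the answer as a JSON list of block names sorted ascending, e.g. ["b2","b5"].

idom tree: b1←b0 b2←b0 b3←b1 b4←b3 b5←b0 b6←b1 b7←b0
Join-block Dom:
  b3: preds {b1,b4}: {b0,b1} ∩ {b0,b1,b3,b4} = {b0,b1}; idom=b1
  b5: preds {b0,b4}: {b0} ∩ {b0,b1,b3,b4} = {b0}; idom=b0
  b6: preds {b1,b3,b4}: {b0,b1} ∩ {b0,b1,b3} ∩ {b0,b1,b3,b4} = {b0,b1}; idom=b1
  b7: preds {b5,b6}: {b0,b5} ∩ {b0,b1,b6} = {b0}; idom=b0

DF walk-up:
  join b3 pred b1: · stop@b1
  join b3 pred b4: b4→b3 stop@b1
  join b5 pred b0: · stop@b0
  join b5 pred b4: b4→b3→b1 stop@b0
  join b6 pred b1: · stop@b1
  join b6 pred b3: b3 stop@b1
  join b6 pred b4: b4→b3 stop@b1
  join b7 pred b5: b5 stop@b0
  join b7 pred b6: b6→b1 stop@b0
  b0 → ∅
  b1 → {b5,b7}
  b2 → ∅
  b3 → {b3,b5,b6}
  b4 → {b3,b5,b6}
  b5 → {b7}
  b6 → {b7}
  b7 → ∅

φ for y: defs {b2,b4,b6,b7}
  DF⁺ = {b3,b5,b6,b7}

Answer: ["b3", "b5", "b6", "b7"]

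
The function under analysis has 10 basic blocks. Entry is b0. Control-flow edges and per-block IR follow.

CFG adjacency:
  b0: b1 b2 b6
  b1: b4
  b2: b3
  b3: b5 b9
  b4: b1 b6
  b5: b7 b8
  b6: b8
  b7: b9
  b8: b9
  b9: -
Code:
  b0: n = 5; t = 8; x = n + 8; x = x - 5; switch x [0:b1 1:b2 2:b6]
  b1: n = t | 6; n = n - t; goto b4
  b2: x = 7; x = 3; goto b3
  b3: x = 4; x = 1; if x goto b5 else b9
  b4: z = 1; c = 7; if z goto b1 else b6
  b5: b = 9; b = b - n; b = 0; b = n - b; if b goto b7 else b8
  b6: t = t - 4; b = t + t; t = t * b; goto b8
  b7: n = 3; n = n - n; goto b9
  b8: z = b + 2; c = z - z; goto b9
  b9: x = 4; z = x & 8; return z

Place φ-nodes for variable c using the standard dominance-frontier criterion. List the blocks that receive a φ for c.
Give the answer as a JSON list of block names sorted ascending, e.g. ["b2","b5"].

idom tree: b1←b0 b2←b0 b3←b2 b4←b1 b5←b3 b6←b0 b7←b5 b8←b0 b9←b0
Dom∩ at merges:
  b1: preds {b0,b4}: {b0} ∩ {b0,b1,b4} = {b0}; idom=b0
  b6: preds {b0,b4}: {b0} ∩ {b0,b1,b4} = {b0}; idom=b0
  b8: preds {b5,b6}: {b0,b2,b3,b5} ∩ {b0,b6} = {b0}; idom=b0
  b9: preds {b3,b7,b8}: {b0,b2,b3} ∩ {b0,b2,b3,b5,b7} ∩ {b0,b8} = {b0}; idom=b0

Frontier:
  join b1 pred b0: · stop@b0
  join b1 pred b4: b4→b1 stop@b0
  join b6 pred b0: · stop@b0
  join b6 pred b4: b4→b1 stop@b0
  join b8 pred b5: b5→b3→b2 stop@b0
  join b8 pred b6: b6 stop@b0
  join b9 pred b3: b3→b2 stop@b0
  join b9 pred b7: b7→b5→b3→b2 stop@b0
  join b9 pred b8: b8 stop@b0
  b0: DF=∅
  b1: DF={b1,b6}
  b2: DF={b8,b9}
  b3: DF={b8,b9}
  b4: DF={b1,b6}
  b5: DF={b8,b9}
  b6: DF={b8}
  b7: DF={b9}
  b8: DF={b9}
  b9: DF=∅

φ for c: defs {b4,b8}
  DF⁺ = {b1,b6,b8,b9}

Answer: ["b1", "b6", "b8", "b9"]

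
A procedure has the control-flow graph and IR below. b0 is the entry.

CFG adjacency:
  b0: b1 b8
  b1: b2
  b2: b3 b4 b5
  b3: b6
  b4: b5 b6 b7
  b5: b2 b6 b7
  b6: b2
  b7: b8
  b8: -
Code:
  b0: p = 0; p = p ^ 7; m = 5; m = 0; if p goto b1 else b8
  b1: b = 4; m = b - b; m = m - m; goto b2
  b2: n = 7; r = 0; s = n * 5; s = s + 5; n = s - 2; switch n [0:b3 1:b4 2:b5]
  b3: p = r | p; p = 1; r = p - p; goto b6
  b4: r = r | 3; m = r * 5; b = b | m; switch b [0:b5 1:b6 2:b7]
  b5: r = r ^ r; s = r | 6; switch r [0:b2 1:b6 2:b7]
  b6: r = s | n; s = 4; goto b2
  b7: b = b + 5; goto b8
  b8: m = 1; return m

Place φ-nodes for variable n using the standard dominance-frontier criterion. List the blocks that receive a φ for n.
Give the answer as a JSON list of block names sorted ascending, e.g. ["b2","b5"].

Answer: ["b2", "b8"]

Working:
idom tree: b1←b0 b2←b1 b3←b2 b4←b2 b5←b2 b6←b2 b7←b2 b8←b0
Dom∩ at merges:
  b2: preds {b1,b5,b6}: {b0,b1} ∩ {b0,b1,b2,b5} ∩ {b0,b1,b2,b6} = {b0,b1}; idom=b1
  b5: preds {b2,b4}: {b0,b1,b2} ∩ {b0,b1,b2,b4} = {b0,b1,b2}; idom=b2
  b6: preds {b3,b4,b5}: {b0,b1,b2,b3} ∩ {b0,b1,b2,b4} ∩ {b0,b1,b2,b5} = {b0,b1,b2}; idom=b2
  b7: preds {b4,b5}: {b0,b1,b2,b4} ∩ {b0,b1,b2,b5} = {b0,b1,b2}; idom=b2
  b8: preds {b0,b7}: {b0} ∩ {b0,b1,b2,b7} = {b0}; idom=b0

Frontier:
  b2←b1: walk · to b1
  b2←b5: walk b5→b2 to b1
  b2←b6: walk b6→b2 to b1
  b5←b2: walk · to b2
  b5←b4: walk b4 to b2
  b6←b3: walk b3 to b2
  b6←b4: walk b4 to b2
  b6←b5: walk b5 to b2
  b7←b4: walk b4 to b2
  b7←b5: walk b5 to b2
  b8←b0: walk · to b0
  b8←b7: walk b7→b2→b1 to b0
  DF(b0)=∅
  DF(b1)={b8}
  DF(b2)={b2,b8}
  DF(b3)={b6}
  DF(b4)={b5,b6,b7}
  DF(b5)={b2,b6,b7}
  DF(b6)={b2}
  DF(b7)={b8}
  DF(b8)=∅

φ for n: defs {b2}
  DF⁺ = {b2,b8}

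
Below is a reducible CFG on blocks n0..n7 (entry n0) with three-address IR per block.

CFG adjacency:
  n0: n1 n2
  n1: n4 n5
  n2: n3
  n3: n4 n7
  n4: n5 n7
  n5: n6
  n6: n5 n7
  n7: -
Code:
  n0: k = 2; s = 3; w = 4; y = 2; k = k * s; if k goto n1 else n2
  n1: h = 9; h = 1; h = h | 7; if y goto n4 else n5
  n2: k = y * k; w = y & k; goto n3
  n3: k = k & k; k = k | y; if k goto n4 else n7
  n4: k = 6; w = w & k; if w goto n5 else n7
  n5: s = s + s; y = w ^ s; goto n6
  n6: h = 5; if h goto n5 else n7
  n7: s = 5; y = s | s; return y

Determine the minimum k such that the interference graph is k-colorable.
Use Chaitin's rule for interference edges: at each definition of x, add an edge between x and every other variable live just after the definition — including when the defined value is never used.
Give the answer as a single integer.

Answer: 4

Derivation:
def/use:
  n0: {k,s,w,y} / ∅
  n1: {h} / {y}
  n2: {k,w} / {k,y}
  n3: {k} / {k,y}
  n4: {k,w} / {w}
  n5: {s,y} / {s,w}
  n6: {h} / ∅
  n7: {s,y} / ∅

Backward fixpoint:
  n0 li=∅ lo={k,s,w,y}
  n1 li={s,w,y} lo={s,w}
  n2 li={k,s,y} lo={k,s,w,y}
  n3 li={k,s,w,y} lo={s,w}
  n4 li={s,w} lo={s,w}
  n5 li={s,w} lo={s,w}
  n6 li={s,w} lo={s,w}
  n7 li=∅ lo=∅

Interfere edges:
  h: {s,w,y}
  k: {s,w,y}
  s: {h,k,w,y}
  w: {h,k,s,y}
  y: {h,k,s,w}

Registers:
  {h,s,w,y} pairwise interfere (4-clique) ⇒ χ ≥ 4
  assign h→R3 k→R3 s→R0 w→R1 y→R2 — no edge inside a register ⇒ χ ≤ 4
  χ = 4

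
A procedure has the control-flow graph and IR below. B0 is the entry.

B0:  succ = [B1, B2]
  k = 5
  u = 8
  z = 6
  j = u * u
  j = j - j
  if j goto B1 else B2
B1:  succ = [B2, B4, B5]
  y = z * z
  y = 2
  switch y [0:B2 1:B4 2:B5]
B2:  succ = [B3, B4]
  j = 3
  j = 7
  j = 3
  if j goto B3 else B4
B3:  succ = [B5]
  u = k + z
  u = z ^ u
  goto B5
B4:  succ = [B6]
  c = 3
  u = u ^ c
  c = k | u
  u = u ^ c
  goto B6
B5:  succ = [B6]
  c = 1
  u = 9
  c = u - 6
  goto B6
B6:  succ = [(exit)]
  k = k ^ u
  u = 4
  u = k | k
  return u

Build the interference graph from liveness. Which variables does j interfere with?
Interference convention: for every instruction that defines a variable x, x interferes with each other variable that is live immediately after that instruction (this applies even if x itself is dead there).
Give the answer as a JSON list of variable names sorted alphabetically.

def/use:
  B0: {j,k,u,z} / ∅
  B1: {y} / {z}
  B2: {j} / ∅
  B3: {u} / {k,z}
  B4: {c,u} / {k,u}
  B5: {c,u} / ∅
  B6: {k,u} / {k,u}

Backward fixpoint:
  B0 li=∅ lo={k,u,z}
  B1 li={k,u,z} lo={k,u,z}
  B2 li={k,u,z} lo={k,u,z}
  B3 li={k,z} lo={k}
  B4 li={k,u} lo={k,u}
  B5 li={k} lo={k,u}
  B6 li={k,u} lo=∅

Interference:
  c — {k,u}
  j — {k,u,z}
  k — {c,j,u,y,z}
  u — {c,j,k,y,z}
  y — {k,u,z}
  z — {j,k,u,y}

N(j) = ["k", "u", "z"]

Answer: ["k", "u", "z"]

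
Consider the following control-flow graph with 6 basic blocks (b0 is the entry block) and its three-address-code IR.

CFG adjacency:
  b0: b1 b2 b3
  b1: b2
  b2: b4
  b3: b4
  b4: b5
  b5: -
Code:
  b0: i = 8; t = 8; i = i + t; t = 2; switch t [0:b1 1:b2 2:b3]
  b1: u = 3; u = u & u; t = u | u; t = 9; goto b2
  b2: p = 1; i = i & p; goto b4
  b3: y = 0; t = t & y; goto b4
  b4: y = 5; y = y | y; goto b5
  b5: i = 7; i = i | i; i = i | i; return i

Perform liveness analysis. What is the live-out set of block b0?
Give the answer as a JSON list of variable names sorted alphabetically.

Answer: ["i", "t"]

Working:
def/use:
  b0 def {i,t} use ∅
  b1 def {t,u} use ∅
  b2 def {i,p} use {i}
  b3 def {t,y} use {t}
  b4 def {y} use ∅
  b5 def {i} use ∅

Liveness:
  b0 li=∅ lo={i,t}
  b1 li={i} lo={i}
  b2 li={i} lo=∅
  b3 li={t} lo=∅
  b4 li=∅ lo=∅
  b5 li=∅ lo=∅

live-out(b0) = ["i", "t"]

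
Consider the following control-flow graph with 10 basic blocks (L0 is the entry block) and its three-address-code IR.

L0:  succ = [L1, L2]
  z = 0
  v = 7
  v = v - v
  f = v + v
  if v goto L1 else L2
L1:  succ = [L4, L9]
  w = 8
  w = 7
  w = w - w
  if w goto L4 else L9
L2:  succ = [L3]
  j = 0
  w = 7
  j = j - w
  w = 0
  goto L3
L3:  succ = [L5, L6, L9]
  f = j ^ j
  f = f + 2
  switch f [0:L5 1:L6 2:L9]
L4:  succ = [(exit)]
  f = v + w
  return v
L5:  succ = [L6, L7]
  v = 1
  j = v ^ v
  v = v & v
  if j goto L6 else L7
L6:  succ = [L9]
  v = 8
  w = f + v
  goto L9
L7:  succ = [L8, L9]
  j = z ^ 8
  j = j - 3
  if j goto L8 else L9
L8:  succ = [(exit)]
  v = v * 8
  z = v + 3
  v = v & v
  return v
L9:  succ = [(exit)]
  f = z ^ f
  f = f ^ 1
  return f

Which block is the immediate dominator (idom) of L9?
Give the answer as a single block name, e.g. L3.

Answer: L0

Working:
idom tree: L1←L0 L2←L0 L3←L2 L4←L1 L5←L3 L6←L3 L7←L5 L8←L7 L9←L0
Join-block Dom:
  L6: preds {L3,L5}: {L0,L2,L3} ∩ {L0,L2,L3,L5} = {L0,L2,L3}; idom=L3
  L9: preds {L1,L3,L6,L7}: {L0,L1} ∩ {L0,L2,L3} ∩ {L0,L2,L3,L6} ∩ {L0,L2,L3,L5,L7} = {L0}; idom=L0

idom(L9) = L0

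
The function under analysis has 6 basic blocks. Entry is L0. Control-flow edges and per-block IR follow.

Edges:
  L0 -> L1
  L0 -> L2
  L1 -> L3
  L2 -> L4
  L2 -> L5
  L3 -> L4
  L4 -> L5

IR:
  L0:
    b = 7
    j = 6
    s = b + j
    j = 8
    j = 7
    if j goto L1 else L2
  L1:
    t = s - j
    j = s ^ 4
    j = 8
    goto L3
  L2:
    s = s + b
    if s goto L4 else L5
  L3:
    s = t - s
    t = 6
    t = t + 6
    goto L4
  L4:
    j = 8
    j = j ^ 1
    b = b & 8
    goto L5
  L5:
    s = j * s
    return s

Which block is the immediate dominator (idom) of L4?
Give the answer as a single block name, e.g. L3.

idom tree: L1←L0 L2←L0 L3←L1 L4←L0 L5←L0
Join-block Dom:
  L4: preds {L2,L3}: {L0,L2} ∩ {L0,L1,L3} = {L0}; idom=L0
  L5: preds {L2,L4}: {L0,L2} ∩ {L0,L4} = {L0}; idom=L0

idom(L4) = L0

Answer: L0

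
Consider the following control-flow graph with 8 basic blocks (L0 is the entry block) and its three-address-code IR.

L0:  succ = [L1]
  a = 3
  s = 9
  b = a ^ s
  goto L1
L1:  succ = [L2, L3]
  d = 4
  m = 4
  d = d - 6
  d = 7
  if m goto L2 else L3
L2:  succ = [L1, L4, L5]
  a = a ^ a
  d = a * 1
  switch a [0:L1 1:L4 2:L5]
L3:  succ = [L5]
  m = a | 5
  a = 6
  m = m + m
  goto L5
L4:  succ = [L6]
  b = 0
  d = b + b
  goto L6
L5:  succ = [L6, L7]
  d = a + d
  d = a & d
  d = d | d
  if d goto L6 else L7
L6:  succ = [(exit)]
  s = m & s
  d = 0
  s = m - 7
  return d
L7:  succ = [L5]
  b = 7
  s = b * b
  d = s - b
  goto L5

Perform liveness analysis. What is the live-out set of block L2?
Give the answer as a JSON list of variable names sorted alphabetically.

def/use:
  L0: def={a,b,s} ue=∅
  L1: def={d,m} ue=∅
  L2: def={a,d} ue={a}
  L3: def={a,m} ue={a}
  L4: def={b,d} ue=∅
  L5: def={d} ue={a,d}
  L6: def={d,s} ue={m,s}
  L7: def={b,d,s} ue=∅

Backward fixpoint:
  L0 li=∅ lo={a,s}
  L1 li={a,s} lo={a,d,m,s}
  L2 li={a,m,s} lo={a,d,m,s}
  L3 li={a,d,s} lo={a,d,m,s}
  L4 li={m,s} lo={m,s}
  L5 li={a,d,m,s} lo={a,m,s}
  L6 li={m,s} lo=∅
  L7 li={a,m} lo={a,d,m,s}

live-out(L2) = ["a", "d", "m", "s"]

Answer: ["a", "d", "m", "s"]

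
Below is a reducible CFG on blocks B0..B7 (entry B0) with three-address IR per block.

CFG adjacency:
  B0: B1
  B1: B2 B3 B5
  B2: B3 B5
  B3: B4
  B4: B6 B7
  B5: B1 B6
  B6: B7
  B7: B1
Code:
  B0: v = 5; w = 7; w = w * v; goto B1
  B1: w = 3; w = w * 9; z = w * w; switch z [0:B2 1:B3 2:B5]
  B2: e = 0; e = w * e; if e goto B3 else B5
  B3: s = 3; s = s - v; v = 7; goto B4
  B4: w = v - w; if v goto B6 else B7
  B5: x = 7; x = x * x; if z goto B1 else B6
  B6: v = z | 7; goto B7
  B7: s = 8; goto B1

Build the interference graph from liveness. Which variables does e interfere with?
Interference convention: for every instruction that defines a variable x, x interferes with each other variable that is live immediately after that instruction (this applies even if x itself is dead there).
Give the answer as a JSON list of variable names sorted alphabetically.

Per-block:
  B0: def={v,w} ue=∅
  B1: def={w,z} ue=∅
  B2: def={e} ue={w}
  B3: def={s,v} ue={v}
  B4: def={w} ue={v,w}
  B5: def={x} ue={z}
  B6: def={v} ue={z}
  B7: def={s} ue=∅

Liveness:
  live B0: ∅→{v}
  live B1: {v}→{v,w,z}
  live B2: {v,w,z}→{v,w,z}
  live B3: {v,w,z}→{v,w,z}
  live B4: {v,w,z}→{v,z}
  live B5: {v,z}→{v,z}
  live B6: {z}→{v}
  live B7: {v}→{v}

Conflict graph:
  e↔{v,w,z}
  s↔{v,w,z}
  v↔{e,s,w,x,z}
  w↔{e,s,v,z}
  x↔{v,z}
  z↔{e,s,v,w,x}

N(e) = ["v", "w", "z"]

Answer: ["v", "w", "z"]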